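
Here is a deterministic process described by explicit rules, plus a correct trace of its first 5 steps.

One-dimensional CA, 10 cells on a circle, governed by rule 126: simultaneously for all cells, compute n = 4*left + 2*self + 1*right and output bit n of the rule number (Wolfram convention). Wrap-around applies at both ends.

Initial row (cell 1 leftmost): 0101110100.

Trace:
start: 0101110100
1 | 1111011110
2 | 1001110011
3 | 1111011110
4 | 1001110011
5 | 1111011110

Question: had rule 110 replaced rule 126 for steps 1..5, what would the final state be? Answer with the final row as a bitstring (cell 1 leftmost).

1000010001

(re-executing steps 1..5 under rule 110; state before step 1: 0101110100)
1 | 1111011100
2 | 1001110101
3 | 1011011111
4 | 1111110000
5 | 1000010001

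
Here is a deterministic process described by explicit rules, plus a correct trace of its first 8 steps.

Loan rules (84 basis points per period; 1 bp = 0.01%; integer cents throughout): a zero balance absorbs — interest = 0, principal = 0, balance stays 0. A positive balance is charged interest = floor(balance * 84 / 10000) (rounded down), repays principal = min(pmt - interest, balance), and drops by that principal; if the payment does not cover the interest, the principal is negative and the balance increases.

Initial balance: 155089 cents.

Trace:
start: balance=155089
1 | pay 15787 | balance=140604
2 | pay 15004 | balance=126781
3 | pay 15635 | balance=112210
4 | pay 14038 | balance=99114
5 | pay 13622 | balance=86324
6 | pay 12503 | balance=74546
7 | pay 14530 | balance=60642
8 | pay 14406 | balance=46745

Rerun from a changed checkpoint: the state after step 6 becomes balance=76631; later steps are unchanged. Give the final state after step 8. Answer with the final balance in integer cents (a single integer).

state after step 6 := balance=76631
7 | pay 14530 | balance=62744
8 | pay 14406 | balance=48865

48865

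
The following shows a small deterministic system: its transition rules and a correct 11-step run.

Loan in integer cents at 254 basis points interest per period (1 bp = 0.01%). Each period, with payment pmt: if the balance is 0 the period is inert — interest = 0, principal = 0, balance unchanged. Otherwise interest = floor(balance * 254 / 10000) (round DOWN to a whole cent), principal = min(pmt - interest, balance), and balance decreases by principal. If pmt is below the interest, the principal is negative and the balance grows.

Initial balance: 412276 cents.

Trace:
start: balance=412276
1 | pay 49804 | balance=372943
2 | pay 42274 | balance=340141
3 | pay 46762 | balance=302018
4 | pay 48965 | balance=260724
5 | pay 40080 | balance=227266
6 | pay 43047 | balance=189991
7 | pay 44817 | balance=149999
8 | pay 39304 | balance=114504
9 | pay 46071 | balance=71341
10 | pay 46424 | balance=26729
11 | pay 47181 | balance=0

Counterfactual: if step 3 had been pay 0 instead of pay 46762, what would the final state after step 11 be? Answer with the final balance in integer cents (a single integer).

37380

(re-executing from step 3 with the substitution; state before step 3: balance=340141)
3 | pay 0 | balance=348780
4 | pay 48965 | balance=308674
5 | pay 40080 | balance=276434
6 | pay 43047 | balance=240408
7 | pay 44817 | balance=201697
8 | pay 39304 | balance=167516
9 | pay 46071 | balance=125699
10 | pay 46424 | balance=82467
11 | pay 47181 | balance=37380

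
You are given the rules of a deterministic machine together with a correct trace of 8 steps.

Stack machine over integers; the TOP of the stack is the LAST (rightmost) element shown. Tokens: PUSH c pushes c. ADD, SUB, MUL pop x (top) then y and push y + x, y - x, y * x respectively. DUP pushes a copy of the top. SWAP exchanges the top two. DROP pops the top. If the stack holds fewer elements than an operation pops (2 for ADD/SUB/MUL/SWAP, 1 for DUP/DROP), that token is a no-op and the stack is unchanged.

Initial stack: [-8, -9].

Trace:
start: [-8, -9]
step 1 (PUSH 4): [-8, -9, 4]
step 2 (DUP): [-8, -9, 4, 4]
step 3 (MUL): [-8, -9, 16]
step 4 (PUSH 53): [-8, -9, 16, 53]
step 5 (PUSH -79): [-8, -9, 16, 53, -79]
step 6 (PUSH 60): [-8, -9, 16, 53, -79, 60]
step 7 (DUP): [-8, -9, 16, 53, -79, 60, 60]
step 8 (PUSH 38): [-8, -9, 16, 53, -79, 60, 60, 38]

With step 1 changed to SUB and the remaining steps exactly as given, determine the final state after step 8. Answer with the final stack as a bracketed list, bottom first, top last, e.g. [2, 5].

(re-executing from step 1 with the substitution; state before step 1: [-8, -9])
step 1 (SUB): [1]
step 2 (DUP): [1, 1]
step 3 (MUL): [1]
step 4 (PUSH 53): [1, 53]
step 5 (PUSH -79): [1, 53, -79]
step 6 (PUSH 60): [1, 53, -79, 60]
step 7 (DUP): [1, 53, -79, 60, 60]
step 8 (PUSH 38): [1, 53, -79, 60, 60, 38]

[1, 53, -79, 60, 60, 38]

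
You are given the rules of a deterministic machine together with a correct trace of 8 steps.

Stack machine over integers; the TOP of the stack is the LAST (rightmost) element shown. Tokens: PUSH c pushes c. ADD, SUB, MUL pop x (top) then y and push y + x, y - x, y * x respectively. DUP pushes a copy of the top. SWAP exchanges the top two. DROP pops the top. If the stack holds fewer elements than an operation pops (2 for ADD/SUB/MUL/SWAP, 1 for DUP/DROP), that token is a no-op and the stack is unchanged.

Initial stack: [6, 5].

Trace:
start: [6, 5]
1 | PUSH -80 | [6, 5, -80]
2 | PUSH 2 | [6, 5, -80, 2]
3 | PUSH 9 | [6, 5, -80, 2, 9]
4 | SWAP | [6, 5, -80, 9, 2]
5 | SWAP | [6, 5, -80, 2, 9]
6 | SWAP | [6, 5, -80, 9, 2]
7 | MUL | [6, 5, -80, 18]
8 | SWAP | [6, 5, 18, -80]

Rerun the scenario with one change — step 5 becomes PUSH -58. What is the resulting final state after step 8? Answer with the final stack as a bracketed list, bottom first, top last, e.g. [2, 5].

[6, 5, -80, -116, 9]

(re-executing from step 5 with the substitution; state before step 5: [6, 5, -80, 9, 2])
5 | PUSH -58 | [6, 5, -80, 9, 2, -58]
6 | SWAP | [6, 5, -80, 9, -58, 2]
7 | MUL | [6, 5, -80, 9, -116]
8 | SWAP | [6, 5, -80, -116, 9]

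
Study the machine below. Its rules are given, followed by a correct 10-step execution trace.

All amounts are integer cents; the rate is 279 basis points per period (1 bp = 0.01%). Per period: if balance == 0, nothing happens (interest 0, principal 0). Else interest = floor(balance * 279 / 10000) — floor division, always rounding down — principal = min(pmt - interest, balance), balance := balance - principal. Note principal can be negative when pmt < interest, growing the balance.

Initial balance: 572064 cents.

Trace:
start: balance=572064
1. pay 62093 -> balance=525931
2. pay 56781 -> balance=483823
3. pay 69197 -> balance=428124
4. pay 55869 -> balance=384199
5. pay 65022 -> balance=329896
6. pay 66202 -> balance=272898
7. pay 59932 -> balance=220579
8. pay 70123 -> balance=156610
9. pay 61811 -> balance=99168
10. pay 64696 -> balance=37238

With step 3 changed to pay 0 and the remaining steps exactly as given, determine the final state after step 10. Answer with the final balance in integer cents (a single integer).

(re-executing from step 3 with the substitution; state before step 3: balance=483823)
3. pay 0 -> balance=497321
4. pay 55869 -> balance=455327
5. pay 65022 -> balance=403008
6. pay 66202 -> balance=348049
7. pay 59932 -> balance=297827
8. pay 70123 -> balance=236013
9. pay 61811 -> balance=180786
10. pay 64696 -> balance=121133

121133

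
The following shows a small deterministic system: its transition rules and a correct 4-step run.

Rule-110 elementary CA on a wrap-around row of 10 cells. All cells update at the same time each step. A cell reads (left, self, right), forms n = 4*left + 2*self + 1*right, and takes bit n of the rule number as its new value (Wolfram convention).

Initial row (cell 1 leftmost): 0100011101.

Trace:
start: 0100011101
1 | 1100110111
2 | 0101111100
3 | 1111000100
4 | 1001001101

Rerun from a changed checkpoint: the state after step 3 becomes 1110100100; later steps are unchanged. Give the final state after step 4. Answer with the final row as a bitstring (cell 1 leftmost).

state after step 3 := 1110100100
4 | 1011101101

1011101101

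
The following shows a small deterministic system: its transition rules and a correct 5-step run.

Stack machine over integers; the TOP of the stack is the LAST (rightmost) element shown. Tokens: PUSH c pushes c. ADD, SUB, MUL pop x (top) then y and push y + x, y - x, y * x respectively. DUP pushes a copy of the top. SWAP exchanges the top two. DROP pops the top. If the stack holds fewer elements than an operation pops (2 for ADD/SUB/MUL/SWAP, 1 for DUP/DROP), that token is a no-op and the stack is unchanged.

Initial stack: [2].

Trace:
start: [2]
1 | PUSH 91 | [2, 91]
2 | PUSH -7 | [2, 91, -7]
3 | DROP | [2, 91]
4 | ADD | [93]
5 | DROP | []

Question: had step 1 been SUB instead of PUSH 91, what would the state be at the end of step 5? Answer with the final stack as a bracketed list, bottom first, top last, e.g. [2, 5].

[]

(re-executing from step 1 with the substitution; state before step 1: [2])
1 | SUB | [2]
2 | PUSH -7 | [2, -7]
3 | DROP | [2]
4 | ADD | [2]
5 | DROP | []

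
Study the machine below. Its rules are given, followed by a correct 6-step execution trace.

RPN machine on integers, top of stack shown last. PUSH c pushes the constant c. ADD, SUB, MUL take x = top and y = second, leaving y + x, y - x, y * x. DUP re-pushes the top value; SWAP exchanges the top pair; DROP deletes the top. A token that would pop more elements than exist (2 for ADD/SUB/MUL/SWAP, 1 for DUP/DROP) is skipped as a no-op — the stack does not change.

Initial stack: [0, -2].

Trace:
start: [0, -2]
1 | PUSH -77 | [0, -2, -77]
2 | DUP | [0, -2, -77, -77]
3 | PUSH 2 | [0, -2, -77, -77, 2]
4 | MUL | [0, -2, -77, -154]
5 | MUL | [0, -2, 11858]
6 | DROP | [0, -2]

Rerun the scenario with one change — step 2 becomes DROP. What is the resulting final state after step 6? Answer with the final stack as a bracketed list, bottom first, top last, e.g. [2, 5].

[]

(re-executing from step 2 with the substitution; state before step 2: [0, -2, -77])
2 | DROP | [0, -2]
3 | PUSH 2 | [0, -2, 2]
4 | MUL | [0, -4]
5 | MUL | [0]
6 | DROP | []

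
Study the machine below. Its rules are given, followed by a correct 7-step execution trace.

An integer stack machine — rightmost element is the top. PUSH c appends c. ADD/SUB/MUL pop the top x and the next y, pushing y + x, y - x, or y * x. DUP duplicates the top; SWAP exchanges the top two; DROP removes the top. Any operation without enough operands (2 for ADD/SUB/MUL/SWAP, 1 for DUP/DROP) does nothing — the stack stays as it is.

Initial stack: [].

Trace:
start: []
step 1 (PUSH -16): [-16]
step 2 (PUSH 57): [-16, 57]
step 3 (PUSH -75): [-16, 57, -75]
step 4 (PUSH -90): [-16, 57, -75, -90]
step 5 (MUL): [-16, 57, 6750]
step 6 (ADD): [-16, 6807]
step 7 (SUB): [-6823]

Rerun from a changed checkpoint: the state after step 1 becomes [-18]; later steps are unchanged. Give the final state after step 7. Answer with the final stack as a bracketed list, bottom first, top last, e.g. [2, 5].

[-6825]

state after step 1 := [-18]
step 2 (PUSH 57): [-18, 57]
step 3 (PUSH -75): [-18, 57, -75]
step 4 (PUSH -90): [-18, 57, -75, -90]
step 5 (MUL): [-18, 57, 6750]
step 6 (ADD): [-18, 6807]
step 7 (SUB): [-6825]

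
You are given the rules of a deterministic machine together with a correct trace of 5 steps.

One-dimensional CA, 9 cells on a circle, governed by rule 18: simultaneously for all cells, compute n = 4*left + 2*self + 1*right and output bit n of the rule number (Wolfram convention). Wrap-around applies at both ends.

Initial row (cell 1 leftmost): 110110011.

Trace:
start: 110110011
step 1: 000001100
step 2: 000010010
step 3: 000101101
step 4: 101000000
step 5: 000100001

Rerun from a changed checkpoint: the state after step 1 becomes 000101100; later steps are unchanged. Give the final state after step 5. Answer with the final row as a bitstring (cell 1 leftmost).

state after step 1 := 000101100
step 2: 001000010
step 3: 010100101
step 4: 000011000
step 5: 000100100

000100100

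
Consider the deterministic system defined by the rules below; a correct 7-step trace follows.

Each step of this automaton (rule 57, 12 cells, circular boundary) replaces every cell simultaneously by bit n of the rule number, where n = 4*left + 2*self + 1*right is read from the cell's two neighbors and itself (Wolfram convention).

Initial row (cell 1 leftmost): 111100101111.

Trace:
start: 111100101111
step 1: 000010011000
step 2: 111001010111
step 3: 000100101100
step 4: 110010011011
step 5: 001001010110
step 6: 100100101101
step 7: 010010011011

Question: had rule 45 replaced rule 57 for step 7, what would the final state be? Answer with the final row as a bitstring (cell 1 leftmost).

000100111011

(re-executing step 7 under rule 45; state before step 7: 100100101101)
step 7: 000100111011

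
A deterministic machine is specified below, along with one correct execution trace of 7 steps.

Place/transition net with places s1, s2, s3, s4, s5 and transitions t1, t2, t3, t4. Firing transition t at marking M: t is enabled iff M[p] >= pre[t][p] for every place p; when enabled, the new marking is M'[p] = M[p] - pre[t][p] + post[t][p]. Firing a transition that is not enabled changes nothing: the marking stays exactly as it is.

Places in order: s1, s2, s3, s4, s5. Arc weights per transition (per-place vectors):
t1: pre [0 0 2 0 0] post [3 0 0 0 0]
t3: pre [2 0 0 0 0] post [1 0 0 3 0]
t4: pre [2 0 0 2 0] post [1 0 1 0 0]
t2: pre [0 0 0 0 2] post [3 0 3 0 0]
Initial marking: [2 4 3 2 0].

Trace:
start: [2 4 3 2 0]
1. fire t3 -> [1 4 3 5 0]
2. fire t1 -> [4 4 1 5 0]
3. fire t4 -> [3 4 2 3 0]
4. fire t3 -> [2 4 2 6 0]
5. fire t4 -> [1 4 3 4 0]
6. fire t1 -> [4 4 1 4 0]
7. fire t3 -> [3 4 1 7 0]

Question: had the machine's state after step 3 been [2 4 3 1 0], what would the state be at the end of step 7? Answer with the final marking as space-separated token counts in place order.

state after step 3 := [2 4 3 1 0]
4. fire t3 -> [1 4 3 4 0]
5. fire t4 -> [1 4 3 4 0]
6. fire t1 -> [4 4 1 4 0]
7. fire t3 -> [3 4 1 7 0]

3 4 1 7 0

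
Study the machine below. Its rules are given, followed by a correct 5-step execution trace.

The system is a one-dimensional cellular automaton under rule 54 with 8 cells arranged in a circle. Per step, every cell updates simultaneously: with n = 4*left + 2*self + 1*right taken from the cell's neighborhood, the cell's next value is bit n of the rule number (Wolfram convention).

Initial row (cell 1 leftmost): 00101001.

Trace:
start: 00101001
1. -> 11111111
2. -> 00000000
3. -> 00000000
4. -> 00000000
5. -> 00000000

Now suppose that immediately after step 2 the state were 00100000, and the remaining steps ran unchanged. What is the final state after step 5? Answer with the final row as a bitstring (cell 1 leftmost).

11011101

state after step 2 := 00100000
3. -> 01110000
4. -> 10001000
5. -> 11011101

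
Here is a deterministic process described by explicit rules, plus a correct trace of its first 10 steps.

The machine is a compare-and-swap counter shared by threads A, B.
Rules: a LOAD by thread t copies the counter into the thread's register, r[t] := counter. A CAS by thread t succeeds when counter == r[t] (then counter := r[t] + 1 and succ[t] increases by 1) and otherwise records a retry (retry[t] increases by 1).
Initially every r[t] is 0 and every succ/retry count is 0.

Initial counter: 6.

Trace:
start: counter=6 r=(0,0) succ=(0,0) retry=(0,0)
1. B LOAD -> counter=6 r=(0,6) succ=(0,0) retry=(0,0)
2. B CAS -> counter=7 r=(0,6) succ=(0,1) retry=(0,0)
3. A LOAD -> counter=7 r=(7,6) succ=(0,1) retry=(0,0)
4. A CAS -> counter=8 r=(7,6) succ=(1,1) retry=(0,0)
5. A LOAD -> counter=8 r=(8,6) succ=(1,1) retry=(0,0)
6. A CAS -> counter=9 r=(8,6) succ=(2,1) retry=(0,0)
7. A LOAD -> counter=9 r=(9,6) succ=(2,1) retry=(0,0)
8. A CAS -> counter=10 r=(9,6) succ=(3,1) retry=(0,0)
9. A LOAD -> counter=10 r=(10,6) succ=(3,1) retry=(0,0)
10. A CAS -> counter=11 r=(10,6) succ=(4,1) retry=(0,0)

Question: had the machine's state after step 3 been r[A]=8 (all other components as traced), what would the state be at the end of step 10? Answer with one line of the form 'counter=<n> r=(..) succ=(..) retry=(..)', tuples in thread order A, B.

state after step 3 := counter=7 r=(8,6) succ=(0,1) retry=(0,0)
4. A CAS -> counter=7 r=(8,6) succ=(0,1) retry=(1,0)
5. A LOAD -> counter=7 r=(7,6) succ=(0,1) retry=(1,0)
6. A CAS -> counter=8 r=(7,6) succ=(1,1) retry=(1,0)
7. A LOAD -> counter=8 r=(8,6) succ=(1,1) retry=(1,0)
8. A CAS -> counter=9 r=(8,6) succ=(2,1) retry=(1,0)
9. A LOAD -> counter=9 r=(9,6) succ=(2,1) retry=(1,0)
10. A CAS -> counter=10 r=(9,6) succ=(3,1) retry=(1,0)

counter=10 r=(9,6) succ=(3,1) retry=(1,0)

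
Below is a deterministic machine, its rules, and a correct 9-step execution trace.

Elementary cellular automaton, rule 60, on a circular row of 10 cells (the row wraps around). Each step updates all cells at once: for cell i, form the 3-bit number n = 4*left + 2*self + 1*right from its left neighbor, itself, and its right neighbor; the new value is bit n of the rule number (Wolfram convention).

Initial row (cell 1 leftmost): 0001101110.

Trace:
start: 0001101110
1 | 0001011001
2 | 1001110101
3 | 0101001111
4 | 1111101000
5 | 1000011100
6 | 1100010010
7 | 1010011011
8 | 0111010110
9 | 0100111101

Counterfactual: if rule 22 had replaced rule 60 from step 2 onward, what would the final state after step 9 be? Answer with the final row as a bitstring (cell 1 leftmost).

(re-executing steps 2..9 under rule 22; state before step 2: 0001011001)
2 | 1011000111
3 | 0000101000
4 | 0001101100
5 | 0010000010
6 | 0111000111
7 | 0000101000
8 | 0001101100
9 | 0010000010

0010000010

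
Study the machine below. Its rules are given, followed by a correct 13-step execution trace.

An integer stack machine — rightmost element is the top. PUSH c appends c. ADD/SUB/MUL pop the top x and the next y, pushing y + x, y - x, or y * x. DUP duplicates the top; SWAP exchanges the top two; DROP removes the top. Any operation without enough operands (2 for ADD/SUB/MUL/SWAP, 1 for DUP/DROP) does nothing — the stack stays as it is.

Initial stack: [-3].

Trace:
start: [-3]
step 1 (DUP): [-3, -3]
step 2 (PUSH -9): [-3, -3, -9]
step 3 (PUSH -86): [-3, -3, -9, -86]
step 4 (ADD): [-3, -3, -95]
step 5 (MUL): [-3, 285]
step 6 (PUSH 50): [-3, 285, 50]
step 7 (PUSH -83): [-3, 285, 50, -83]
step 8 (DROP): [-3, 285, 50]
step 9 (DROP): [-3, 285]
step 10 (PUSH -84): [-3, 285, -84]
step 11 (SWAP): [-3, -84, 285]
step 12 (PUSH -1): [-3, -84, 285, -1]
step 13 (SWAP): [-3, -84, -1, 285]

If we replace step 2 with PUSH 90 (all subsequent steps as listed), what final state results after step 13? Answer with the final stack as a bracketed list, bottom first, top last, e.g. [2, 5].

[-3, -84, -1, -12]

(re-executing from step 2 with the substitution; state before step 2: [-3, -3])
step 2 (PUSH 90): [-3, -3, 90]
step 3 (PUSH -86): [-3, -3, 90, -86]
step 4 (ADD): [-3, -3, 4]
step 5 (MUL): [-3, -12]
step 6 (PUSH 50): [-3, -12, 50]
step 7 (PUSH -83): [-3, -12, 50, -83]
step 8 (DROP): [-3, -12, 50]
step 9 (DROP): [-3, -12]
step 10 (PUSH -84): [-3, -12, -84]
step 11 (SWAP): [-3, -84, -12]
step 12 (PUSH -1): [-3, -84, -12, -1]
step 13 (SWAP): [-3, -84, -1, -12]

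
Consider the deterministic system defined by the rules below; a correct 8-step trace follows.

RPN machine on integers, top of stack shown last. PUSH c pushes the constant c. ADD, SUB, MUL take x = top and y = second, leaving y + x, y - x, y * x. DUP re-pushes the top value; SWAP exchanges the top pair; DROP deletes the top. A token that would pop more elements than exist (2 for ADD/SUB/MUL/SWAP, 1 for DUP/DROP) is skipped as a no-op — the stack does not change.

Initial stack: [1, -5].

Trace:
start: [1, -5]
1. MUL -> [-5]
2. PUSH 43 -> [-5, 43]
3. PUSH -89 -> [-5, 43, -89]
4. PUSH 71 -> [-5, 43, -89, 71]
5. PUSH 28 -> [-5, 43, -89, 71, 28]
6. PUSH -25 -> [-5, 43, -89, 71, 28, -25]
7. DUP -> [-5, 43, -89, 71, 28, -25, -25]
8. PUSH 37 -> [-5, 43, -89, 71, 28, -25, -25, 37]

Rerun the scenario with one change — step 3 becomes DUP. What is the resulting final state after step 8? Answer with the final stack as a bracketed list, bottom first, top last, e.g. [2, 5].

(re-executing from step 3 with the substitution; state before step 3: [-5, 43])
3. DUP -> [-5, 43, 43]
4. PUSH 71 -> [-5, 43, 43, 71]
5. PUSH 28 -> [-5, 43, 43, 71, 28]
6. PUSH -25 -> [-5, 43, 43, 71, 28, -25]
7. DUP -> [-5, 43, 43, 71, 28, -25, -25]
8. PUSH 37 -> [-5, 43, 43, 71, 28, -25, -25, 37]

[-5, 43, 43, 71, 28, -25, -25, 37]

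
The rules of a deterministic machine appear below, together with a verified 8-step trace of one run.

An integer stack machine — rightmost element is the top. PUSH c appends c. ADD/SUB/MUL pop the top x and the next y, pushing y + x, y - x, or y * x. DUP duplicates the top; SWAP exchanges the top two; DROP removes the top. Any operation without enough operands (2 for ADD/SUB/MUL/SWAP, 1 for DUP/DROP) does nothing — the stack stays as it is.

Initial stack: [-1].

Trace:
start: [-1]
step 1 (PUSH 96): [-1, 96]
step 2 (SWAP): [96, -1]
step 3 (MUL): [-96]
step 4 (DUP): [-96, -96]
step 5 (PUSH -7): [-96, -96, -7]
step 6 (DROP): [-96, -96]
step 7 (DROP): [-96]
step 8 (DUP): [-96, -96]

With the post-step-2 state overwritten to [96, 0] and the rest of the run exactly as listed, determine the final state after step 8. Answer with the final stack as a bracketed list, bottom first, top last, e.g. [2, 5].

[0, 0]

state after step 2 := [96, 0]
step 3 (MUL): [0]
step 4 (DUP): [0, 0]
step 5 (PUSH -7): [0, 0, -7]
step 6 (DROP): [0, 0]
step 7 (DROP): [0]
step 8 (DUP): [0, 0]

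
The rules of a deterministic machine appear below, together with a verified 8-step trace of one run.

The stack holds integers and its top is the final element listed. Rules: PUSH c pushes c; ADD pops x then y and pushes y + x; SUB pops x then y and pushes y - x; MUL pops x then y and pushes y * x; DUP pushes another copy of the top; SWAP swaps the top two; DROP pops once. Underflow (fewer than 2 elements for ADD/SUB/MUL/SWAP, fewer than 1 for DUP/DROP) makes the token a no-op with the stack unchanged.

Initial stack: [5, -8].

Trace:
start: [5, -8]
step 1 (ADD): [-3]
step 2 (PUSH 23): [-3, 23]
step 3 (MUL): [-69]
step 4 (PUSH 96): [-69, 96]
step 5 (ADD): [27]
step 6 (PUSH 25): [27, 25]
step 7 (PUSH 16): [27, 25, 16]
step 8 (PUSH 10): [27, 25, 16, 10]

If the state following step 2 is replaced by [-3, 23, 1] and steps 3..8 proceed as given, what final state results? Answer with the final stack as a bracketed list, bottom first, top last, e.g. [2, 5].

[-3, 119, 25, 16, 10]

state after step 2 := [-3, 23, 1]
step 3 (MUL): [-3, 23]
step 4 (PUSH 96): [-3, 23, 96]
step 5 (ADD): [-3, 119]
step 6 (PUSH 25): [-3, 119, 25]
step 7 (PUSH 16): [-3, 119, 25, 16]
step 8 (PUSH 10): [-3, 119, 25, 16, 10]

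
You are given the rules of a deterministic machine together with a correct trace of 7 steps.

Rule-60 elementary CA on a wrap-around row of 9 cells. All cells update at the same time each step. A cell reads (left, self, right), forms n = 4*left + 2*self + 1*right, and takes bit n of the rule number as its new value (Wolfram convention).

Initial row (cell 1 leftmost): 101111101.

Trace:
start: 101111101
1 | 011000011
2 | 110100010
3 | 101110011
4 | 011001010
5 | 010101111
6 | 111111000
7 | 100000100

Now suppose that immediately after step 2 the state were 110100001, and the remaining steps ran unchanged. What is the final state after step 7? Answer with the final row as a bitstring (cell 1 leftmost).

state after step 2 := 110100001
3 | 001110001
4 | 101001001
5 | 011101101
6 | 110011011
7 | 001010110

001010110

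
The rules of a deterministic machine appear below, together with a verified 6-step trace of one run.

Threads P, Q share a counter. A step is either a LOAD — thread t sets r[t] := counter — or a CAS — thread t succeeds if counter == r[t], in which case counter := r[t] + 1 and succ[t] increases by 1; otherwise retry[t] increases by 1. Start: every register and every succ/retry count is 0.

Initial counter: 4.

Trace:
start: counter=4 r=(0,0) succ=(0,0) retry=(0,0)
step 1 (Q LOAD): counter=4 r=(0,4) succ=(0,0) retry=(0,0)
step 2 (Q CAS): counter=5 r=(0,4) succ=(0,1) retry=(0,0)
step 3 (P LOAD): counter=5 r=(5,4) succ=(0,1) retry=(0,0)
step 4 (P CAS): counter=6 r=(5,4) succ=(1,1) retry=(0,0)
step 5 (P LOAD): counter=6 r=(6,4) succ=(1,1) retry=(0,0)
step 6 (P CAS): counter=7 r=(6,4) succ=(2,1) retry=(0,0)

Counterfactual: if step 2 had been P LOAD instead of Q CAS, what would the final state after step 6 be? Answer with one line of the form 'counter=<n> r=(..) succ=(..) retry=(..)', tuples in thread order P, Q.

counter=6 r=(5,4) succ=(2,0) retry=(0,0)

(re-executing from step 2 with the substitution; state before step 2: counter=4 r=(0,4) succ=(0,0) retry=(0,0))
step 2 (P LOAD): counter=4 r=(4,4) succ=(0,0) retry=(0,0)
step 3 (P LOAD): counter=4 r=(4,4) succ=(0,0) retry=(0,0)
step 4 (P CAS): counter=5 r=(4,4) succ=(1,0) retry=(0,0)
step 5 (P LOAD): counter=5 r=(5,4) succ=(1,0) retry=(0,0)
step 6 (P CAS): counter=6 r=(5,4) succ=(2,0) retry=(0,0)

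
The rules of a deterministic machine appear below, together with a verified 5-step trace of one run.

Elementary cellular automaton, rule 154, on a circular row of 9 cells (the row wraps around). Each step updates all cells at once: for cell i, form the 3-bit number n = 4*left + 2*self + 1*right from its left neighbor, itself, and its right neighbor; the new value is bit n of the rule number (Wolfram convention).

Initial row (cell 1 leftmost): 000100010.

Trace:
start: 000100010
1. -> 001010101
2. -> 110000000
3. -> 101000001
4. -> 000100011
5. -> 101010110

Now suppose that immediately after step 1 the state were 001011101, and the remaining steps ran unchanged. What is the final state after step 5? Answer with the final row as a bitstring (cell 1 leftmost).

111010010

state after step 1 := 001011101
2. -> 110011000
3. -> 101110101
4. -> 001100001
5. -> 111010010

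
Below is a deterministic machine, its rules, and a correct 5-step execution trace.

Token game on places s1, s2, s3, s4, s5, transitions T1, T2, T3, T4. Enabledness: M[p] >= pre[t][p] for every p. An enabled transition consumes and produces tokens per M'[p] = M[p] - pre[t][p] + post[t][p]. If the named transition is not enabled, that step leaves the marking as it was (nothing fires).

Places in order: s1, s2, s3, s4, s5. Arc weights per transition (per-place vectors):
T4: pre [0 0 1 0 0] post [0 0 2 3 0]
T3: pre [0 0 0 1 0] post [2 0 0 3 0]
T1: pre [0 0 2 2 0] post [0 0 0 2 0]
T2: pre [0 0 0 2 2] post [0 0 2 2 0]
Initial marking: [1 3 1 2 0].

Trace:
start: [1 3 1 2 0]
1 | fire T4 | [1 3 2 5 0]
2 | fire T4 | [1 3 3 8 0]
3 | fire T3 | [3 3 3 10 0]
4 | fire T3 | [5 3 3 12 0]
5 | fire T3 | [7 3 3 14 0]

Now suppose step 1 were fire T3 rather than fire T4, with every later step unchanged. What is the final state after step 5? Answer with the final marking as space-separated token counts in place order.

9 3 2 13 0

(re-executing from step 1 with the substitution; state before step 1: [1 3 1 2 0])
1 | fire T3 | [3 3 1 4 0]
2 | fire T4 | [3 3 2 7 0]
3 | fire T3 | [5 3 2 9 0]
4 | fire T3 | [7 3 2 11 0]
5 | fire T3 | [9 3 2 13 0]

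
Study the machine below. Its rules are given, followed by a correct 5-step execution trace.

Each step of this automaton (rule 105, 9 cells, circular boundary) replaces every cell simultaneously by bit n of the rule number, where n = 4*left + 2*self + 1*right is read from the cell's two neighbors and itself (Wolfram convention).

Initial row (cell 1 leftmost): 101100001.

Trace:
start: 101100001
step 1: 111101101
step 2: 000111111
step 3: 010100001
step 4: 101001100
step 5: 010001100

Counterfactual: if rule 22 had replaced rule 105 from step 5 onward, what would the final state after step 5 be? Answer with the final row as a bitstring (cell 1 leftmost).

(re-executing step 5 under rule 22; state before step 5: 101001100)
step 5: 101110011

101110011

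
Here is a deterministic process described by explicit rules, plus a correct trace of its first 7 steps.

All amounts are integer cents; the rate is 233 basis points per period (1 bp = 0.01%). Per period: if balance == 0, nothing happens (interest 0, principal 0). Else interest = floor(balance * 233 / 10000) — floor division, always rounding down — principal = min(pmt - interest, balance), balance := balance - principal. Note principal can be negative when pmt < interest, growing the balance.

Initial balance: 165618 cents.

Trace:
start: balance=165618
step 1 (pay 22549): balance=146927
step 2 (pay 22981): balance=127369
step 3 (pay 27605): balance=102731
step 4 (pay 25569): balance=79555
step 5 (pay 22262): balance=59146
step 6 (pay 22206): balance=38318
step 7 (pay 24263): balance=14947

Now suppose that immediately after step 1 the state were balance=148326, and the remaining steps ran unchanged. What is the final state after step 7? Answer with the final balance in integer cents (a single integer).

state after step 1 := balance=148326
step 2 (pay 22981): balance=128800
step 3 (pay 27605): balance=104196
step 4 (pay 25569): balance=81054
step 5 (pay 22262): balance=60680
step 6 (pay 22206): balance=39887
step 7 (pay 24263): balance=16553

16553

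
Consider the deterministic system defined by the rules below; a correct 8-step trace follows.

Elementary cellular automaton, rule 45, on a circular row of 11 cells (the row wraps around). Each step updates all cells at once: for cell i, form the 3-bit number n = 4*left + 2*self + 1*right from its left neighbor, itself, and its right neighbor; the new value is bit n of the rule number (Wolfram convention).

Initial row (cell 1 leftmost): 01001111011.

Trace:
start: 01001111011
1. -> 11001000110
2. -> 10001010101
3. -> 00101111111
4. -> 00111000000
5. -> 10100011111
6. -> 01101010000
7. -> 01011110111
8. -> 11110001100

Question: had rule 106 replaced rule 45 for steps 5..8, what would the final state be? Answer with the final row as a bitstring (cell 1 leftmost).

10100000011

(re-executing steps 5..8 under rule 106; state before step 5: 00111000000)
5. -> 01101000000
6. -> 11110000000
7. -> 10010000001
8. -> 10100000011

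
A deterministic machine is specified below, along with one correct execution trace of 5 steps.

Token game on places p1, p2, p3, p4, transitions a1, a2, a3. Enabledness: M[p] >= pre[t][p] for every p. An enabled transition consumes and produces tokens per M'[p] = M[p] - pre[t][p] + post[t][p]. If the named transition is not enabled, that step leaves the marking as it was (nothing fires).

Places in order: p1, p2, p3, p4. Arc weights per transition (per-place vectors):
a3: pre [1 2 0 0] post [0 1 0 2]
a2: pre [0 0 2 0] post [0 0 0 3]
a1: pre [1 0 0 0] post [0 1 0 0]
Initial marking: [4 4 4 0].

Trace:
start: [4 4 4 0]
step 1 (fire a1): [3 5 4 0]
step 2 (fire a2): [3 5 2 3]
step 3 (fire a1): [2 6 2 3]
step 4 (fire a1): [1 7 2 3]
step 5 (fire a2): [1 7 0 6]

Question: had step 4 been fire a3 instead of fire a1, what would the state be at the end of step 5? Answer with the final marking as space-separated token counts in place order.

(re-executing from step 4 with the substitution; state before step 4: [2 6 2 3])
step 4 (fire a3): [1 5 2 5]
step 5 (fire a2): [1 5 0 8]

1 5 0 8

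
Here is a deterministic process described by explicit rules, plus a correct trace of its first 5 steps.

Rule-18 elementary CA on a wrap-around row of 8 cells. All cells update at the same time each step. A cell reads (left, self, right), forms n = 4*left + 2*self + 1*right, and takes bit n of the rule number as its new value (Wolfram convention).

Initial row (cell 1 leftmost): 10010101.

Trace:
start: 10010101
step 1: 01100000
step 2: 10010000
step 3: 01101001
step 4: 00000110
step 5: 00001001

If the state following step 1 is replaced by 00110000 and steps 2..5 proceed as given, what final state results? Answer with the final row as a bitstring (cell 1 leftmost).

10000100

state after step 1 := 00110000
step 2: 01001000
step 3: 10110100
step 4: 00000011
step 5: 10000100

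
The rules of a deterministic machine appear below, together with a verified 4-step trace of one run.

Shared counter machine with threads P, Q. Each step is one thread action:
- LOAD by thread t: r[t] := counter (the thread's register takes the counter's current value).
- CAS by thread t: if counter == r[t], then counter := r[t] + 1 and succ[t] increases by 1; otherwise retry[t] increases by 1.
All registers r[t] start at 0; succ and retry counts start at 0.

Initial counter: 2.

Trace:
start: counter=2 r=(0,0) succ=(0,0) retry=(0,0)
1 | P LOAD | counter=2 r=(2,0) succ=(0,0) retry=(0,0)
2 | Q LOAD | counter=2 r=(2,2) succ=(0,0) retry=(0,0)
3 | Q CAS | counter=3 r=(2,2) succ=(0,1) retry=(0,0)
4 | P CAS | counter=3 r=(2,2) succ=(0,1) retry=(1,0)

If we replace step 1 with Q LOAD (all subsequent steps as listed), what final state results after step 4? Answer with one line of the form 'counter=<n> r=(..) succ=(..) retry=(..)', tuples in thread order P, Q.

counter=3 r=(0,2) succ=(0,1) retry=(1,0)

(re-executing from step 1 with the substitution; state before step 1: counter=2 r=(0,0) succ=(0,0) retry=(0,0))
1 | Q LOAD | counter=2 r=(0,2) succ=(0,0) retry=(0,0)
2 | Q LOAD | counter=2 r=(0,2) succ=(0,0) retry=(0,0)
3 | Q CAS | counter=3 r=(0,2) succ=(0,1) retry=(0,0)
4 | P CAS | counter=3 r=(0,2) succ=(0,1) retry=(1,0)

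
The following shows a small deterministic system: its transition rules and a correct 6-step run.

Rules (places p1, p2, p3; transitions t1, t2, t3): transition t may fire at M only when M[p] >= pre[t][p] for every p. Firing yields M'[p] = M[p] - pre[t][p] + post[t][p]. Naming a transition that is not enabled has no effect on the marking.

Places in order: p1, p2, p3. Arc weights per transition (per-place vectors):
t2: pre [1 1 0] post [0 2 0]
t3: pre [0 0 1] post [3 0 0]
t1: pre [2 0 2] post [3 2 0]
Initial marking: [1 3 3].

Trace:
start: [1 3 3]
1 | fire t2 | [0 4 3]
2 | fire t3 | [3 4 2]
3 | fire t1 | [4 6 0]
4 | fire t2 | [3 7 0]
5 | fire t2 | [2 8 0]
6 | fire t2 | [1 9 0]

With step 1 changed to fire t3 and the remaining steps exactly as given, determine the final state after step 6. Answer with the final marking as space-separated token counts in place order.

(re-executing from step 1 with the substitution; state before step 1: [1 3 3])
1 | fire t3 | [4 3 2]
2 | fire t3 | [7 3 1]
3 | fire t1 | [7 3 1]
4 | fire t2 | [6 4 1]
5 | fire t2 | [5 5 1]
6 | fire t2 | [4 6 1]

4 6 1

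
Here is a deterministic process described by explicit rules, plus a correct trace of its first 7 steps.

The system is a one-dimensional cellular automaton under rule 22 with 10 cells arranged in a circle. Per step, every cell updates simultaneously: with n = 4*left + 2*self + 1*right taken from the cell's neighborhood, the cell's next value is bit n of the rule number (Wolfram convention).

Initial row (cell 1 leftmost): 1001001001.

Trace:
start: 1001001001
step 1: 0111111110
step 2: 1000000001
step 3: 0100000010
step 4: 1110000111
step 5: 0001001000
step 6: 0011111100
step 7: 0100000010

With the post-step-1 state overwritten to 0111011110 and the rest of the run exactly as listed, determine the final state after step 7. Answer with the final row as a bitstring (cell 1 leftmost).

state after step 1 := 0111011110
step 2: 1000000001
step 3: 0100000010
step 4: 1110000111
step 5: 0001001000
step 6: 0011111100
step 7: 0100000010

0100000010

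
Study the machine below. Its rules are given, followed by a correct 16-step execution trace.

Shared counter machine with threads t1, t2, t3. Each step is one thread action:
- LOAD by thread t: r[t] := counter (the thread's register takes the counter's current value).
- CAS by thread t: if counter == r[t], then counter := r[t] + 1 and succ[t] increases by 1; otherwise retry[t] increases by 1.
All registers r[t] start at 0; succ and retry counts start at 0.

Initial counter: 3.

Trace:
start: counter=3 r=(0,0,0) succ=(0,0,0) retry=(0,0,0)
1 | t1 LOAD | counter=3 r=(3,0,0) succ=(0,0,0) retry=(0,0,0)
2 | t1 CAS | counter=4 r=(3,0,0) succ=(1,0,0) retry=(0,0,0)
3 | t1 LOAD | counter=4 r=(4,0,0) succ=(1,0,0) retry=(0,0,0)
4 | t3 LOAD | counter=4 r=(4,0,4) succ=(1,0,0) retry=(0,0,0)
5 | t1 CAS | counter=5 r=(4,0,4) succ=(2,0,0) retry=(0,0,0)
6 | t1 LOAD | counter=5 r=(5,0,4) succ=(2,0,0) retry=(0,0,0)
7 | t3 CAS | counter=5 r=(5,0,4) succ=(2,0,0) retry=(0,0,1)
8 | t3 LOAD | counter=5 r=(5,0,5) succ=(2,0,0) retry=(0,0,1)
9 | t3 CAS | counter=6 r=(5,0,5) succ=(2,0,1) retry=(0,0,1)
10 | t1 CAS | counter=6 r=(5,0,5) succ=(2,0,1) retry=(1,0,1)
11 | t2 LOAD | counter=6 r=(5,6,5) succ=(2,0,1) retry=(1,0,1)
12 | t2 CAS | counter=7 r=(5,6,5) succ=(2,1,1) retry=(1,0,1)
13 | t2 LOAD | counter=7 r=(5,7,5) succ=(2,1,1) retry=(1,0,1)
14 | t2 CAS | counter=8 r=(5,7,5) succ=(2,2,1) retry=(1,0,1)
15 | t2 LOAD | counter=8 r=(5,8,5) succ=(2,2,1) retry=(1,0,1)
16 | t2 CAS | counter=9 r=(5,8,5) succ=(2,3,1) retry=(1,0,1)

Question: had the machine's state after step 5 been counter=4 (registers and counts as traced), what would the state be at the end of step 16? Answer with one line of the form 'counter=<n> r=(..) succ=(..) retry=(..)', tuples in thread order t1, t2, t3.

state after step 5 := counter=4 r=(4,0,4) succ=(2,0,0) retry=(0,0,0)
6 | t1 LOAD | counter=4 r=(4,0,4) succ=(2,0,0) retry=(0,0,0)
7 | t3 CAS | counter=5 r=(4,0,4) succ=(2,0,1) retry=(0,0,0)
8 | t3 LOAD | counter=5 r=(4,0,5) succ=(2,0,1) retry=(0,0,0)
9 | t3 CAS | counter=6 r=(4,0,5) succ=(2,0,2) retry=(0,0,0)
10 | t1 CAS | counter=6 r=(4,0,5) succ=(2,0,2) retry=(1,0,0)
11 | t2 LOAD | counter=6 r=(4,6,5) succ=(2,0,2) retry=(1,0,0)
12 | t2 CAS | counter=7 r=(4,6,5) succ=(2,1,2) retry=(1,0,0)
13 | t2 LOAD | counter=7 r=(4,7,5) succ=(2,1,2) retry=(1,0,0)
14 | t2 CAS | counter=8 r=(4,7,5) succ=(2,2,2) retry=(1,0,0)
15 | t2 LOAD | counter=8 r=(4,8,5) succ=(2,2,2) retry=(1,0,0)
16 | t2 CAS | counter=9 r=(4,8,5) succ=(2,3,2) retry=(1,0,0)

counter=9 r=(4,8,5) succ=(2,3,2) retry=(1,0,0)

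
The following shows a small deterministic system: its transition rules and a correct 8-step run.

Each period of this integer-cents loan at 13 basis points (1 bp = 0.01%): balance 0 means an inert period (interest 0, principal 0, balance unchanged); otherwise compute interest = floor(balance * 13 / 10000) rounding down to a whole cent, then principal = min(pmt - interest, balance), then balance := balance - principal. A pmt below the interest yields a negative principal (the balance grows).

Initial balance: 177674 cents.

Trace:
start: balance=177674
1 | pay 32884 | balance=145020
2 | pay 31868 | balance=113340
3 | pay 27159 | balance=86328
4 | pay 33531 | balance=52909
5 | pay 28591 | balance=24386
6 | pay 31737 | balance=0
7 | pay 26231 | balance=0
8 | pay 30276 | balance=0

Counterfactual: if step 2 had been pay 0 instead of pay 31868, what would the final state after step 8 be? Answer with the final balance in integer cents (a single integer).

0

(re-executing from step 2 with the substitution; state before step 2: balance=145020)
2 | pay 0 | balance=145208
3 | pay 27159 | balance=118237
4 | pay 33531 | balance=84859
5 | pay 28591 | balance=56378
6 | pay 31737 | balance=24714
7 | pay 26231 | balance=0
8 | pay 30276 | balance=0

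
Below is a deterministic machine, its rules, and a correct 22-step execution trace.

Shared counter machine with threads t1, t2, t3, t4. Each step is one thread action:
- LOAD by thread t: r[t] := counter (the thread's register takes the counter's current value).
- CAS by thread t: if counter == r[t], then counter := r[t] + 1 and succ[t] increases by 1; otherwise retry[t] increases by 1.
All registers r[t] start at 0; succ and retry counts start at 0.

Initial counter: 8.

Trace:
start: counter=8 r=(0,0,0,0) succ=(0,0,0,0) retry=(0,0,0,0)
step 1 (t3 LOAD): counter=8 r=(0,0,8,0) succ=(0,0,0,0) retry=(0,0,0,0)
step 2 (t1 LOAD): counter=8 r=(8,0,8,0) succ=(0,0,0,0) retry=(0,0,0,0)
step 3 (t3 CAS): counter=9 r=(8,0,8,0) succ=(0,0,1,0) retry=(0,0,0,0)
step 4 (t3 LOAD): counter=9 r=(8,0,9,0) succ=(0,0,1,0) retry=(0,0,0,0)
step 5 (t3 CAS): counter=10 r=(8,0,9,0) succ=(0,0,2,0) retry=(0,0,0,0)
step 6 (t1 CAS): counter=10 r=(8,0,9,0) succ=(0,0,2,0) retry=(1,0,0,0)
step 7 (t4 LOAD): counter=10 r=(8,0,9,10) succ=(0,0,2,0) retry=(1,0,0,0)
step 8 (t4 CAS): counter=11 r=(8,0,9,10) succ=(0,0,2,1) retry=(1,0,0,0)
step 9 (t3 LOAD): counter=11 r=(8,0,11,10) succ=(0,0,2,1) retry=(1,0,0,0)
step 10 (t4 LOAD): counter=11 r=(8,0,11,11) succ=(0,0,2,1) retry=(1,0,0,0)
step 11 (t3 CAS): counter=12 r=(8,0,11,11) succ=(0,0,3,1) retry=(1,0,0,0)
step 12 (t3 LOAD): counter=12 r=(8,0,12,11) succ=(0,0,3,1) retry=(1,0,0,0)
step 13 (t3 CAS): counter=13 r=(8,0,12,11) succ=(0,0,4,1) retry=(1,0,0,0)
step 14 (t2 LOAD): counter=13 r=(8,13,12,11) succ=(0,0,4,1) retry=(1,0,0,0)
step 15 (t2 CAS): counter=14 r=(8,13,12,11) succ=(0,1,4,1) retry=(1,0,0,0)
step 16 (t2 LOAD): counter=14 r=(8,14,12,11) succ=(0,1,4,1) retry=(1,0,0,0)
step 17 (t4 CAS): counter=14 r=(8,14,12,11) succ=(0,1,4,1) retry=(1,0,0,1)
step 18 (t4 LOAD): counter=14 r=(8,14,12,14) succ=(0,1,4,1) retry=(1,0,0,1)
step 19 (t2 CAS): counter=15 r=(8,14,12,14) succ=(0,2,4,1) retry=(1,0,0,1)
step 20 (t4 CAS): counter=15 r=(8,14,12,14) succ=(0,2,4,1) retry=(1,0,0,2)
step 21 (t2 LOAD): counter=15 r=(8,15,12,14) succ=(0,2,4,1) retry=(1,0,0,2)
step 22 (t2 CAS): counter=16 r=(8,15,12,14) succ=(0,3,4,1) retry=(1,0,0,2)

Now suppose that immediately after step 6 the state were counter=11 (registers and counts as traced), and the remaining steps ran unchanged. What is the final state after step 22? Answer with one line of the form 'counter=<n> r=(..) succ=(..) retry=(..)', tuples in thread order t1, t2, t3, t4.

state after step 6 := counter=11 r=(8,0,9,0) succ=(0,0,2,0) retry=(1,0,0,0)
step 7 (t4 LOAD): counter=11 r=(8,0,9,11) succ=(0,0,2,0) retry=(1,0,0,0)
step 8 (t4 CAS): counter=12 r=(8,0,9,11) succ=(0,0,2,1) retry=(1,0,0,0)
step 9 (t3 LOAD): counter=12 r=(8,0,12,11) succ=(0,0,2,1) retry=(1,0,0,0)
step 10 (t4 LOAD): counter=12 r=(8,0,12,12) succ=(0,0,2,1) retry=(1,0,0,0)
step 11 (t3 CAS): counter=13 r=(8,0,12,12) succ=(0,0,3,1) retry=(1,0,0,0)
step 12 (t3 LOAD): counter=13 r=(8,0,13,12) succ=(0,0,3,1) retry=(1,0,0,0)
step 13 (t3 CAS): counter=14 r=(8,0,13,12) succ=(0,0,4,1) retry=(1,0,0,0)
step 14 (t2 LOAD): counter=14 r=(8,14,13,12) succ=(0,0,4,1) retry=(1,0,0,0)
step 15 (t2 CAS): counter=15 r=(8,14,13,12) succ=(0,1,4,1) retry=(1,0,0,0)
step 16 (t2 LOAD): counter=15 r=(8,15,13,12) succ=(0,1,4,1) retry=(1,0,0,0)
step 17 (t4 CAS): counter=15 r=(8,15,13,12) succ=(0,1,4,1) retry=(1,0,0,1)
step 18 (t4 LOAD): counter=15 r=(8,15,13,15) succ=(0,1,4,1) retry=(1,0,0,1)
step 19 (t2 CAS): counter=16 r=(8,15,13,15) succ=(0,2,4,1) retry=(1,0,0,1)
step 20 (t4 CAS): counter=16 r=(8,15,13,15) succ=(0,2,4,1) retry=(1,0,0,2)
step 21 (t2 LOAD): counter=16 r=(8,16,13,15) succ=(0,2,4,1) retry=(1,0,0,2)
step 22 (t2 CAS): counter=17 r=(8,16,13,15) succ=(0,3,4,1) retry=(1,0,0,2)

counter=17 r=(8,16,13,15) succ=(0,3,4,1) retry=(1,0,0,2)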